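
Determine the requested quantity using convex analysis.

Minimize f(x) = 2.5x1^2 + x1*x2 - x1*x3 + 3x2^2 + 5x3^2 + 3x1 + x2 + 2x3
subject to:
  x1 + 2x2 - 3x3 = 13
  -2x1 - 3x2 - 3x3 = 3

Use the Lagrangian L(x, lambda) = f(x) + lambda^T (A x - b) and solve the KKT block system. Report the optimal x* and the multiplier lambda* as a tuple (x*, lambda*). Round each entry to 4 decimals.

Form the Lagrangian:
  L(x, lambda) = (1/2) x^T Q x + c^T x + lambda^T (A x - b)
Stationarity (grad_x L = 0): Q x + c + A^T lambda = 0.
Primal feasibility: A x = b.

This gives the KKT block system:
  [ Q   A^T ] [ x     ]   [-c ]
  [ A    0  ] [ lambda ] = [ b ]

Solving the linear system:
  x*      = (-0.3367, 2.202, -2.9776)
  lambda* = (-8.2629, -0.8834)
  f(x*)   = 52.6521

x* = (-0.3367, 2.202, -2.9776), lambda* = (-8.2629, -0.8834)


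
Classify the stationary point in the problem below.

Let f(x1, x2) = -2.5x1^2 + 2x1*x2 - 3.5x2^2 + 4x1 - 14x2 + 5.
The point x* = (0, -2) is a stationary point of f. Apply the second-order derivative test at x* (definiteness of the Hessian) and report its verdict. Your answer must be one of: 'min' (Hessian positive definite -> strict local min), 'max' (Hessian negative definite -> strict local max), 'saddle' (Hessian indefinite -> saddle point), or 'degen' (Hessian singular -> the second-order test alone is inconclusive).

Compute the Hessian H = grad^2 f:
  H = [[-5, 2], [2, -7]]
Verify stationarity: grad f(x*) = H x* + g = (0, 0).
Eigenvalues of H: -8.2361, -3.7639.
Both eigenvalues < 0, so H is negative definite -> x* is a strict local max.

max


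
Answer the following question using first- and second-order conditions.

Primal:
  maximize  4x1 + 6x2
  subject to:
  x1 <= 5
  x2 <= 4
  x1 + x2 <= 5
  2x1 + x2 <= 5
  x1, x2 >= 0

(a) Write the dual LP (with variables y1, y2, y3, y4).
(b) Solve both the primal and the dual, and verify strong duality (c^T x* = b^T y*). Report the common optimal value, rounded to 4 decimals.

The standard primal-dual pair for 'max c^T x s.t. A x <= b, x >= 0' is:
  Dual:  min b^T y  s.t.  A^T y >= c,  y >= 0.

So the dual LP is:
  minimize  5y1 + 4y2 + 5y3 + 5y4
  subject to:
    y1 + y3 + 2y4 >= 4
    y2 + y3 + y4 >= 6
    y1, y2, y3, y4 >= 0

Solving the primal: x* = (0.5, 4).
  primal value c^T x* = 26.
Solving the dual: y* = (0, 4, 0, 2).
  dual value b^T y* = 26.
Strong duality: c^T x* = b^T y*. Confirmed.

26


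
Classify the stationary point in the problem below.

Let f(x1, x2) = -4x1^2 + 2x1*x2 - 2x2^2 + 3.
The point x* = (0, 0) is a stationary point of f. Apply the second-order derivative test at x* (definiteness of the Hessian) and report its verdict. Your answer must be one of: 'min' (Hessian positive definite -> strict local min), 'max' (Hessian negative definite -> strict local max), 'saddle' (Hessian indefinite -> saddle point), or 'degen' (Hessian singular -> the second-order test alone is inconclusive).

Compute the Hessian H = grad^2 f:
  H = [[-8, 2], [2, -4]]
Verify stationarity: grad f(x*) = H x* + g = (0, 0).
Eigenvalues of H: -8.8284, -3.1716.
Both eigenvalues < 0, so H is negative definite -> x* is a strict local max.

max


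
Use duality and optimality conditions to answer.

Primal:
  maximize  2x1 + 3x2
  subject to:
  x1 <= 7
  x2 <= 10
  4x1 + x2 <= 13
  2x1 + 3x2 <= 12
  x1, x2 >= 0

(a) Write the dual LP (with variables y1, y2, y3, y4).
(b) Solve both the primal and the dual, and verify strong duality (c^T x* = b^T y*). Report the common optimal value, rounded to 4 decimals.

The standard primal-dual pair for 'max c^T x s.t. A x <= b, x >= 0' is:
  Dual:  min b^T y  s.t.  A^T y >= c,  y >= 0.

So the dual LP is:
  minimize  7y1 + 10y2 + 13y3 + 12y4
  subject to:
    y1 + 4y3 + 2y4 >= 2
    y2 + y3 + 3y4 >= 3
    y1, y2, y3, y4 >= 0

Solving the primal: x* = (2.7, 2.2).
  primal value c^T x* = 12.
Solving the dual: y* = (0, 0, 0, 1).
  dual value b^T y* = 12.
Strong duality: c^T x* = b^T y*. Confirmed.

12


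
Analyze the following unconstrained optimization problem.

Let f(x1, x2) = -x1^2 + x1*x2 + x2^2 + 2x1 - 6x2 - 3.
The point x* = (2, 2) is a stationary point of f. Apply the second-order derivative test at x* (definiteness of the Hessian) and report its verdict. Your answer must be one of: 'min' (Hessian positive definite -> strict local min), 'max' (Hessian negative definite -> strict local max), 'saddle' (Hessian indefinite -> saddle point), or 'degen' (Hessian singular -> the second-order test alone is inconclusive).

Compute the Hessian H = grad^2 f:
  H = [[-2, 1], [1, 2]]
Verify stationarity: grad f(x*) = H x* + g = (0, 0).
Eigenvalues of H: -2.2361, 2.2361.
Eigenvalues have mixed signs, so H is indefinite -> x* is a saddle point.

saddle


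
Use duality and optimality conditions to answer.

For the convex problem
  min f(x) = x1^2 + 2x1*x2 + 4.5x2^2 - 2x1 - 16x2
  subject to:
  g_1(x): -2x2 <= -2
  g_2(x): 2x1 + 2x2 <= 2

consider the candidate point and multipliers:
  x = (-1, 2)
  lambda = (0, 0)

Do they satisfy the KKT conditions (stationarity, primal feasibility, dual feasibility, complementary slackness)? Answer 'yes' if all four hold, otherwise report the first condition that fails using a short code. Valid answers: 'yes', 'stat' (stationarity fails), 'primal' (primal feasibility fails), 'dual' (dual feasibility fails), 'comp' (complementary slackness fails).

Gradient of f: grad f(x) = Q x + c = (0, 0)
Constraint values g_i(x) = a_i^T x - b_i:
  g_1((-1, 2)) = -2
  g_2((-1, 2)) = 0
Stationarity residual: grad f(x) + sum_i lambda_i a_i = (0, 0)
  -> stationarity OK
Primal feasibility (all g_i <= 0): OK
Dual feasibility (all lambda_i >= 0): OK
Complementary slackness (lambda_i * g_i(x) = 0 for all i): OK

Verdict: yes, KKT holds.

yes


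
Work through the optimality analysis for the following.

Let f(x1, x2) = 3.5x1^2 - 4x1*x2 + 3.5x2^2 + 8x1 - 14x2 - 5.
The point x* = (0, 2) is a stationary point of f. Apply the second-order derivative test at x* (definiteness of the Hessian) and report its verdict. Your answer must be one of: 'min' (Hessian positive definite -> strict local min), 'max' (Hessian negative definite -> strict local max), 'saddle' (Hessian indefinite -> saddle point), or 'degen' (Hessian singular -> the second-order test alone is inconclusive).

Compute the Hessian H = grad^2 f:
  H = [[7, -4], [-4, 7]]
Verify stationarity: grad f(x*) = H x* + g = (0, 0).
Eigenvalues of H: 3, 11.
Both eigenvalues > 0, so H is positive definite -> x* is a strict local min.

min


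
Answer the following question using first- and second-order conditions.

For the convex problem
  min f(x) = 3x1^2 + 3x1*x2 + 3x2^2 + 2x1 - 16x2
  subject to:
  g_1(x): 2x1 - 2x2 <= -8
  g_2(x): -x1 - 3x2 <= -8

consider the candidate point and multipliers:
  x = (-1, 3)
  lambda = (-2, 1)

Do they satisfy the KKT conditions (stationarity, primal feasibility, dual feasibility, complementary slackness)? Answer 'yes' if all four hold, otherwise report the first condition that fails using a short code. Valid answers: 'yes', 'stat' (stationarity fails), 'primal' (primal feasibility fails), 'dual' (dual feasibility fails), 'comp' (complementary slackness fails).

Gradient of f: grad f(x) = Q x + c = (5, -1)
Constraint values g_i(x) = a_i^T x - b_i:
  g_1((-1, 3)) = 0
  g_2((-1, 3)) = 0
Stationarity residual: grad f(x) + sum_i lambda_i a_i = (0, 0)
  -> stationarity OK
Primal feasibility (all g_i <= 0): OK
Dual feasibility (all lambda_i >= 0): FAILS
Complementary slackness (lambda_i * g_i(x) = 0 for all i): OK

Verdict: the first failing condition is dual_feasibility -> dual.

dual


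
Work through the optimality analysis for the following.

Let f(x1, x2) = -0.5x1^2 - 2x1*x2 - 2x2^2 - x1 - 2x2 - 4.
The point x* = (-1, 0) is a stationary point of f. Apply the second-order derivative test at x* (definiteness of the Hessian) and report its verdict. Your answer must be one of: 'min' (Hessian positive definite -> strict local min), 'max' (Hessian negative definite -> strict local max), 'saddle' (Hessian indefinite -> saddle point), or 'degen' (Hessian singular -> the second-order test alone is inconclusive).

Compute the Hessian H = grad^2 f:
  H = [[-1, -2], [-2, -4]]
Verify stationarity: grad f(x*) = H x* + g = (0, 0).
Eigenvalues of H: -5, 0.
H has a zero eigenvalue (singular; negative semidefinite but not definite), so H is neither positive definite, negative definite, nor indefinite. The second-order test alone is inconclusive -> degen.
(Indeed, f is constant along the null direction of H through x*, so x* is not a strict local extremum.)

degen


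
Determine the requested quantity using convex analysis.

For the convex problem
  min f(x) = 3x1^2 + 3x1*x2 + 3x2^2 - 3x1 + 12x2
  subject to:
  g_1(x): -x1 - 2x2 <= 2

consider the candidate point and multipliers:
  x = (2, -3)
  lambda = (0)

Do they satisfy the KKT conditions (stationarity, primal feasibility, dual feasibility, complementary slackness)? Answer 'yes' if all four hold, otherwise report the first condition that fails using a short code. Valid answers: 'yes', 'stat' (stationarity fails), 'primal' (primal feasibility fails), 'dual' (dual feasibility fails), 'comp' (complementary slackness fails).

Gradient of f: grad f(x) = Q x + c = (0, 0)
Constraint values g_i(x) = a_i^T x - b_i:
  g_1((2, -3)) = 2
Stationarity residual: grad f(x) + sum_i lambda_i a_i = (0, 0)
  -> stationarity OK
Primal feasibility (all g_i <= 0): FAILS
Dual feasibility (all lambda_i >= 0): OK
Complementary slackness (lambda_i * g_i(x) = 0 for all i): OK

Verdict: the first failing condition is primal_feasibility -> primal.

primal


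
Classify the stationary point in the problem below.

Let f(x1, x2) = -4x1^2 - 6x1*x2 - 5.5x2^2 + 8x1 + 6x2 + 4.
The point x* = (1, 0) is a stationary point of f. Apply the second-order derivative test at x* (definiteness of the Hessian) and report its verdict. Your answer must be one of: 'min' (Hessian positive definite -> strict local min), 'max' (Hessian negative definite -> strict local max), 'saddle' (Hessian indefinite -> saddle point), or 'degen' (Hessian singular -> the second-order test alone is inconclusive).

Compute the Hessian H = grad^2 f:
  H = [[-8, -6], [-6, -11]]
Verify stationarity: grad f(x*) = H x* + g = (0, 0).
Eigenvalues of H: -15.6847, -3.3153.
Both eigenvalues < 0, so H is negative definite -> x* is a strict local max.

max


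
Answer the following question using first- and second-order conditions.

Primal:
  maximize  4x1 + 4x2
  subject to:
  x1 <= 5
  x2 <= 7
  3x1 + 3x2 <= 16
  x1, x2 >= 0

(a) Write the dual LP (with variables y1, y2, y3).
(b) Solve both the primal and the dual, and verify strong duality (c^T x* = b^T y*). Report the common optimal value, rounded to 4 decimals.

The standard primal-dual pair for 'max c^T x s.t. A x <= b, x >= 0' is:
  Dual:  min b^T y  s.t.  A^T y >= c,  y >= 0.

So the dual LP is:
  minimize  5y1 + 7y2 + 16y3
  subject to:
    y1 + 3y3 >= 4
    y2 + 3y3 >= 4
    y1, y2, y3 >= 0

Solving the primal: x* = (0, 5.3333).
  primal value c^T x* = 21.3333.
Solving the dual: y* = (0, 0, 1.3333).
  dual value b^T y* = 21.3333.
Strong duality: c^T x* = b^T y*. Confirmed.

21.3333


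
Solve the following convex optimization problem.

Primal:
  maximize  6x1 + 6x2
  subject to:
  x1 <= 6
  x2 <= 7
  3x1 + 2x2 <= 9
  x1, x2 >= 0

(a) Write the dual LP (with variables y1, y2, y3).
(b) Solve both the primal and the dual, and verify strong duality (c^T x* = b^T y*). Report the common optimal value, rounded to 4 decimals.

The standard primal-dual pair for 'max c^T x s.t. A x <= b, x >= 0' is:
  Dual:  min b^T y  s.t.  A^T y >= c,  y >= 0.

So the dual LP is:
  minimize  6y1 + 7y2 + 9y3
  subject to:
    y1 + 3y3 >= 6
    y2 + 2y3 >= 6
    y1, y2, y3 >= 0

Solving the primal: x* = (0, 4.5).
  primal value c^T x* = 27.
Solving the dual: y* = (0, 0, 3).
  dual value b^T y* = 27.
Strong duality: c^T x* = b^T y*. Confirmed.

27


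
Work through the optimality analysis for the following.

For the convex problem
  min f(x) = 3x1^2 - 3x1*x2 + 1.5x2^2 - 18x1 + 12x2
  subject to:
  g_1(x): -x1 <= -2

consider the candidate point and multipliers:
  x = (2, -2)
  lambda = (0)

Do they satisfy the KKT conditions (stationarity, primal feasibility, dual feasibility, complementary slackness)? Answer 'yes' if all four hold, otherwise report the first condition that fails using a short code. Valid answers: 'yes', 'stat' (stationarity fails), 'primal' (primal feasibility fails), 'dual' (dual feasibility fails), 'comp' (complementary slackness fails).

Gradient of f: grad f(x) = Q x + c = (0, 0)
Constraint values g_i(x) = a_i^T x - b_i:
  g_1((2, -2)) = 0
Stationarity residual: grad f(x) + sum_i lambda_i a_i = (0, 0)
  -> stationarity OK
Primal feasibility (all g_i <= 0): OK
Dual feasibility (all lambda_i >= 0): OK
Complementary slackness (lambda_i * g_i(x) = 0 for all i): OK

Verdict: yes, KKT holds.

yes


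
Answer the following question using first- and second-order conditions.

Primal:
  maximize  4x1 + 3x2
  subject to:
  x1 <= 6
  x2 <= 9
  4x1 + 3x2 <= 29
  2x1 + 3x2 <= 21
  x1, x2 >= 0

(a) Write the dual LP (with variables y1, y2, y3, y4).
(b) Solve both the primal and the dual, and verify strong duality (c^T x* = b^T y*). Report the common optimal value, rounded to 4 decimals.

The standard primal-dual pair for 'max c^T x s.t. A x <= b, x >= 0' is:
  Dual:  min b^T y  s.t.  A^T y >= c,  y >= 0.

So the dual LP is:
  minimize  6y1 + 9y2 + 29y3 + 21y4
  subject to:
    y1 + 4y3 + 2y4 >= 4
    y2 + 3y3 + 3y4 >= 3
    y1, y2, y3, y4 >= 0

Solving the primal: x* = (6, 1.6667).
  primal value c^T x* = 29.
Solving the dual: y* = (0, 0, 1, 0).
  dual value b^T y* = 29.
Strong duality: c^T x* = b^T y*. Confirmed.

29


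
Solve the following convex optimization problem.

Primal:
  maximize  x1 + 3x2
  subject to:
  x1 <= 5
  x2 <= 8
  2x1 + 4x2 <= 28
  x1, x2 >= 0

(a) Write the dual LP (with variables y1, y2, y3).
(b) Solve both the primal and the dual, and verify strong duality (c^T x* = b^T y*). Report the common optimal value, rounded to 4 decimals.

The standard primal-dual pair for 'max c^T x s.t. A x <= b, x >= 0' is:
  Dual:  min b^T y  s.t.  A^T y >= c,  y >= 0.

So the dual LP is:
  minimize  5y1 + 8y2 + 28y3
  subject to:
    y1 + 2y3 >= 1
    y2 + 4y3 >= 3
    y1, y2, y3 >= 0

Solving the primal: x* = (0, 7).
  primal value c^T x* = 21.
Solving the dual: y* = (0, 0, 0.75).
  dual value b^T y* = 21.
Strong duality: c^T x* = b^T y*. Confirmed.

21


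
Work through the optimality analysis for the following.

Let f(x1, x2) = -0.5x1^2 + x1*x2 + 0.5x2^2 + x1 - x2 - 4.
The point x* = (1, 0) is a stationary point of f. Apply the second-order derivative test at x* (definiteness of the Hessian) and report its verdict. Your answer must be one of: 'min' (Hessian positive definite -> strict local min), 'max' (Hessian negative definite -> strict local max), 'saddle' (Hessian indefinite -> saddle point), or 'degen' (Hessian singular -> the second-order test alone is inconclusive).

Compute the Hessian H = grad^2 f:
  H = [[-1, 1], [1, 1]]
Verify stationarity: grad f(x*) = H x* + g = (0, 0).
Eigenvalues of H: -1.4142, 1.4142.
Eigenvalues have mixed signs, so H is indefinite -> x* is a saddle point.

saddle


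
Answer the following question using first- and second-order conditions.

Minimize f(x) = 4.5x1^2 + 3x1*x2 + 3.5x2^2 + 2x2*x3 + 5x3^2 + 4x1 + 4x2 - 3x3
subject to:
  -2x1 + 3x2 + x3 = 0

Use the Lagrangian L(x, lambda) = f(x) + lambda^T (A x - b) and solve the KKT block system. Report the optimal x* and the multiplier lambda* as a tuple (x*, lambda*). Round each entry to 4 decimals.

Form the Lagrangian:
  L(x, lambda) = (1/2) x^T Q x + c^T x + lambda^T (A x - b)
Stationarity (grad_x L = 0): Q x + c + A^T lambda = 0.
Primal feasibility: A x = b.

This gives the KKT block system:
  [ Q   A^T ] [ x     ]   [-c ]
  [ A    0  ] [ lambda ] = [ b ]

Solving the linear system:
  x*      = (-0.3827, -0.3916, 0.4093)
  lambda* = (-0.3097)
  f(x*)   = -2.1626

x* = (-0.3827, -0.3916, 0.4093), lambda* = (-0.3097)


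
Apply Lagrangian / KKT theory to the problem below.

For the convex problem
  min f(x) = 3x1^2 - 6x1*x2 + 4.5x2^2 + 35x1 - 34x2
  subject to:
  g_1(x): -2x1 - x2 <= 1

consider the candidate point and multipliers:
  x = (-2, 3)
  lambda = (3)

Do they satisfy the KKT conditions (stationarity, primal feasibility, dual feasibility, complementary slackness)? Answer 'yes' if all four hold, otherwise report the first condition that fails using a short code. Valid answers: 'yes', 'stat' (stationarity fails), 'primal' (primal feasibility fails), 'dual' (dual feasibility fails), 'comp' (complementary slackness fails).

Gradient of f: grad f(x) = Q x + c = (5, 5)
Constraint values g_i(x) = a_i^T x - b_i:
  g_1((-2, 3)) = 0
Stationarity residual: grad f(x) + sum_i lambda_i a_i = (-1, 2)
  -> stationarity FAILS
Primal feasibility (all g_i <= 0): OK
Dual feasibility (all lambda_i >= 0): OK
Complementary slackness (lambda_i * g_i(x) = 0 for all i): OK

Verdict: the first failing condition is stationarity -> stat.

stat


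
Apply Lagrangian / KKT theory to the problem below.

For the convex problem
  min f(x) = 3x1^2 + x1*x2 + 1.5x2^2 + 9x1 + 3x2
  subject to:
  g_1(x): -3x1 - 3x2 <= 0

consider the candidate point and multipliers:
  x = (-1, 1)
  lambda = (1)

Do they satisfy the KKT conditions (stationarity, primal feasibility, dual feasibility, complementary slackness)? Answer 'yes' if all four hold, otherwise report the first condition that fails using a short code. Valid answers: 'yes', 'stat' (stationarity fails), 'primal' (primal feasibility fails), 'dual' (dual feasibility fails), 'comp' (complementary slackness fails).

Gradient of f: grad f(x) = Q x + c = (4, 5)
Constraint values g_i(x) = a_i^T x - b_i:
  g_1((-1, 1)) = 0
Stationarity residual: grad f(x) + sum_i lambda_i a_i = (1, 2)
  -> stationarity FAILS
Primal feasibility (all g_i <= 0): OK
Dual feasibility (all lambda_i >= 0): OK
Complementary slackness (lambda_i * g_i(x) = 0 for all i): OK

Verdict: the first failing condition is stationarity -> stat.

stat


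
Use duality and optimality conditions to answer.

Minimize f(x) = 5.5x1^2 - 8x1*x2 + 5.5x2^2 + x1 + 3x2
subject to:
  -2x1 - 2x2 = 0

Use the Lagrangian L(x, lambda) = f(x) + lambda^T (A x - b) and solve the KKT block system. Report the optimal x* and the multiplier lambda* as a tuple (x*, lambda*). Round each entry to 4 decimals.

Form the Lagrangian:
  L(x, lambda) = (1/2) x^T Q x + c^T x + lambda^T (A x - b)
Stationarity (grad_x L = 0): Q x + c + A^T lambda = 0.
Primal feasibility: A x = b.

This gives the KKT block system:
  [ Q   A^T ] [ x     ]   [-c ]
  [ A    0  ] [ lambda ] = [ b ]

Solving the linear system:
  x*      = (0.0526, -0.0526)
  lambda* = (1)
  f(x*)   = -0.0526

x* = (0.0526, -0.0526), lambda* = (1)


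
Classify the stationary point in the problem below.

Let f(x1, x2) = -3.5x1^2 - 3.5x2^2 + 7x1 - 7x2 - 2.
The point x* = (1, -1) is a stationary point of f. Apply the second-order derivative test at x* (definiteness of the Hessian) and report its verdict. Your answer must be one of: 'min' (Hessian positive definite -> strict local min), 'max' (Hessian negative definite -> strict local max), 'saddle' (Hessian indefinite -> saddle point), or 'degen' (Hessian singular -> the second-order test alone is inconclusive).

Compute the Hessian H = grad^2 f:
  H = [[-7, 0], [0, -7]]
Verify stationarity: grad f(x*) = H x* + g = (0, 0).
Eigenvalues of H: -7, -7.
Both eigenvalues < 0, so H is negative definite -> x* is a strict local max.

max


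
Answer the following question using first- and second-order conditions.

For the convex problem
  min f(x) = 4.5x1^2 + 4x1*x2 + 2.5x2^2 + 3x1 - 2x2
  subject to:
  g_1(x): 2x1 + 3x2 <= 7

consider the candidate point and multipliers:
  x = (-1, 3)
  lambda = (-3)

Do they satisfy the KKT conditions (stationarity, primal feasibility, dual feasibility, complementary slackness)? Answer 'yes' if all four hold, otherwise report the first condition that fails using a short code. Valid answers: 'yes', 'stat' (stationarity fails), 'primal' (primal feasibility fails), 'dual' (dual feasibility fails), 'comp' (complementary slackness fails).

Gradient of f: grad f(x) = Q x + c = (6, 9)
Constraint values g_i(x) = a_i^T x - b_i:
  g_1((-1, 3)) = 0
Stationarity residual: grad f(x) + sum_i lambda_i a_i = (0, 0)
  -> stationarity OK
Primal feasibility (all g_i <= 0): OK
Dual feasibility (all lambda_i >= 0): FAILS
Complementary slackness (lambda_i * g_i(x) = 0 for all i): OK

Verdict: the first failing condition is dual_feasibility -> dual.

dual


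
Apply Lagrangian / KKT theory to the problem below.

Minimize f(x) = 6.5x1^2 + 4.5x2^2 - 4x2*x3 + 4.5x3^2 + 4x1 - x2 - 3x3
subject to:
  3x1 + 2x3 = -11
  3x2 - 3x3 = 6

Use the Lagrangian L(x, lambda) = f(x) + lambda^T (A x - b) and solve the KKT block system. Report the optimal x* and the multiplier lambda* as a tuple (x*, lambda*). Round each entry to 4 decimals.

Form the Lagrangian:
  L(x, lambda) = (1/2) x^T Q x + c^T x + lambda^T (A x - b)
Stationarity (grad_x L = 0): Q x + c + A^T lambda = 0.
Primal feasibility: A x = b.

This gives the KKT block system:
  [ Q   A^T ] [ x     ]   [-c ]
  [ A    0  ] [ lambda ] = [ b ]

Solving the linear system:
  x*      = (-2.1831, -0.2254, -2.2254)
  lambda* = (8.1268, -1.9577)
  f(x*)   = 49.6549

x* = (-2.1831, -0.2254, -2.2254), lambda* = (8.1268, -1.9577)


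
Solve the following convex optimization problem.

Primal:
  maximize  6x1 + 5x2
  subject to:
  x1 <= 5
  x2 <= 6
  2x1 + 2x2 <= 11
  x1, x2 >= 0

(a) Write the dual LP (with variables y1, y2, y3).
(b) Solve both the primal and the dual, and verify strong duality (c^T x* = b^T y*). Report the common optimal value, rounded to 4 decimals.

The standard primal-dual pair for 'max c^T x s.t. A x <= b, x >= 0' is:
  Dual:  min b^T y  s.t.  A^T y >= c,  y >= 0.

So the dual LP is:
  minimize  5y1 + 6y2 + 11y3
  subject to:
    y1 + 2y3 >= 6
    y2 + 2y3 >= 5
    y1, y2, y3 >= 0

Solving the primal: x* = (5, 0.5).
  primal value c^T x* = 32.5.
Solving the dual: y* = (1, 0, 2.5).
  dual value b^T y* = 32.5.
Strong duality: c^T x* = b^T y*. Confirmed.

32.5


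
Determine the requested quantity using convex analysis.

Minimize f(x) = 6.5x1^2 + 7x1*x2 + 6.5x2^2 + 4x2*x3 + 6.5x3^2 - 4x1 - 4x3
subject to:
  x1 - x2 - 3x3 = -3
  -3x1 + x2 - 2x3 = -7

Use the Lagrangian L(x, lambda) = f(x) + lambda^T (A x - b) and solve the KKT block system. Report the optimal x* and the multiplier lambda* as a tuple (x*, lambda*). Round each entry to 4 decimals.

Form the Lagrangian:
  L(x, lambda) = (1/2) x^T Q x + c^T x + lambda^T (A x - b)
Stationarity (grad_x L = 0): Q x + c + A^T lambda = 0.
Primal feasibility: A x = b.

This gives the KKT block system:
  [ Q   A^T ] [ x     ]   [-c ]
  [ A    0  ] [ lambda ] = [ b ]

Solving the linear system:
  x*      = (0.9552, -0.8986, 1.6179)
  lambda* = (3.2783, 1.8019)
  f(x*)   = 6.0778

x* = (0.9552, -0.8986, 1.6179), lambda* = (3.2783, 1.8019)


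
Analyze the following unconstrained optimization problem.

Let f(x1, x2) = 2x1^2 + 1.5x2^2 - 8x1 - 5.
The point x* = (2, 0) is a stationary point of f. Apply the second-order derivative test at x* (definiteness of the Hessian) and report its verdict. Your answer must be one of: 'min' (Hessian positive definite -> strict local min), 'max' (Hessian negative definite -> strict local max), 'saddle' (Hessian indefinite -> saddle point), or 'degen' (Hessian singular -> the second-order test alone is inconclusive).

Compute the Hessian H = grad^2 f:
  H = [[4, 0], [0, 3]]
Verify stationarity: grad f(x*) = H x* + g = (0, 0).
Eigenvalues of H: 3, 4.
Both eigenvalues > 0, so H is positive definite -> x* is a strict local min.

min


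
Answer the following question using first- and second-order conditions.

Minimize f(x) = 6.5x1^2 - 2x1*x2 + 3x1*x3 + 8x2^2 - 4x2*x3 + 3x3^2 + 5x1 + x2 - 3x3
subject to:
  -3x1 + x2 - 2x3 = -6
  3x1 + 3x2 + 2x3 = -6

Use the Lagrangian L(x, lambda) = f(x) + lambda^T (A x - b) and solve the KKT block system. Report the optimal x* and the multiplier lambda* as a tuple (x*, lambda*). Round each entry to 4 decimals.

Form the Lagrangian:
  L(x, lambda) = (1/2) x^T Q x + c^T x + lambda^T (A x - b)
Stationarity (grad_x L = 0): Q x + c + A^T lambda = 0.
Primal feasibility: A x = b.

This gives the KKT block system:
  [ Q   A^T ] [ x     ]   [-c ]
  [ A    0  ] [ lambda ] = [ b ]

Solving the linear system:
  x*      = (0.6571, -3, 0.5143)
  lambda* = (17.8643, 10.8357)
  f(x*)   = 85.4714

x* = (0.6571, -3, 0.5143), lambda* = (17.8643, 10.8357)


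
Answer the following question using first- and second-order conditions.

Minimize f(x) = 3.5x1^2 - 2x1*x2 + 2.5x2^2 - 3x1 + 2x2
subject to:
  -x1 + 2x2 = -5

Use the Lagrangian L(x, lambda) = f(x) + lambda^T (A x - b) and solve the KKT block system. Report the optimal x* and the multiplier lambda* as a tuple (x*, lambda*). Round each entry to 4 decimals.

Form the Lagrangian:
  L(x, lambda) = (1/2) x^T Q x + c^T x + lambda^T (A x - b)
Stationarity (grad_x L = 0): Q x + c + A^T lambda = 0.
Primal feasibility: A x = b.

This gives the KKT block system:
  [ Q   A^T ] [ x     ]   [-c ]
  [ A    0  ] [ lambda ] = [ b ]

Solving the linear system:
  x*      = (0.52, -2.24)
  lambda* = (5.12)
  f(x*)   = 9.78

x* = (0.52, -2.24), lambda* = (5.12)


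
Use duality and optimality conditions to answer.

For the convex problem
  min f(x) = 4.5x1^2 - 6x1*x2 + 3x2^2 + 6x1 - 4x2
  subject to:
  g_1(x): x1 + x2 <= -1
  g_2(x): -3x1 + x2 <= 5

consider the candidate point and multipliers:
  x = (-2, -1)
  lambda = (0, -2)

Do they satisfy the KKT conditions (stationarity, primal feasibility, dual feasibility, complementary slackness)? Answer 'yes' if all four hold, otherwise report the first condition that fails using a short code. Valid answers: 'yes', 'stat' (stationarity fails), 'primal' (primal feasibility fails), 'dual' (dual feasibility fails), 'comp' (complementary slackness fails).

Gradient of f: grad f(x) = Q x + c = (-6, 2)
Constraint values g_i(x) = a_i^T x - b_i:
  g_1((-2, -1)) = -2
  g_2((-2, -1)) = 0
Stationarity residual: grad f(x) + sum_i lambda_i a_i = (0, 0)
  -> stationarity OK
Primal feasibility (all g_i <= 0): OK
Dual feasibility (all lambda_i >= 0): FAILS
Complementary slackness (lambda_i * g_i(x) = 0 for all i): OK

Verdict: the first failing condition is dual_feasibility -> dual.

dual


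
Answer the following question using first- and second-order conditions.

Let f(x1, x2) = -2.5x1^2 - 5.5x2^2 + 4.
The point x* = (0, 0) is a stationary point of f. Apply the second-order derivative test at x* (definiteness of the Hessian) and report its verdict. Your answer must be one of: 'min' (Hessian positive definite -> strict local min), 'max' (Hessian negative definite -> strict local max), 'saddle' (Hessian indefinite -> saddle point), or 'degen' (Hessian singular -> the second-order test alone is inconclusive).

Compute the Hessian H = grad^2 f:
  H = [[-5, 0], [0, -11]]
Verify stationarity: grad f(x*) = H x* + g = (0, 0).
Eigenvalues of H: -11, -5.
Both eigenvalues < 0, so H is negative definite -> x* is a strict local max.

max


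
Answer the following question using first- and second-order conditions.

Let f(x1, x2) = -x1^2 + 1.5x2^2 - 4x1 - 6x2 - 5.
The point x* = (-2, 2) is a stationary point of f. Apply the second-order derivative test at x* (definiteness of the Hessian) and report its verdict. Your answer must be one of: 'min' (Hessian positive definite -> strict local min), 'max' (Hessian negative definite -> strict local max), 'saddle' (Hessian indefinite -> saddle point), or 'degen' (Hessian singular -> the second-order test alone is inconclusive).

Compute the Hessian H = grad^2 f:
  H = [[-2, 0], [0, 3]]
Verify stationarity: grad f(x*) = H x* + g = (0, 0).
Eigenvalues of H: -2, 3.
Eigenvalues have mixed signs, so H is indefinite -> x* is a saddle point.

saddle


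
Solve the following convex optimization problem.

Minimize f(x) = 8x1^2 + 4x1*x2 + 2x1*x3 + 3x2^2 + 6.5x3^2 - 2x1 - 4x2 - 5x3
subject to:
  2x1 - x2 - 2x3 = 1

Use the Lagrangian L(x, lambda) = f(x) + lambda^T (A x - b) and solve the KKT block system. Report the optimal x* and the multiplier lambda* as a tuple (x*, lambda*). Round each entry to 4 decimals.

Form the Lagrangian:
  L(x, lambda) = (1/2) x^T Q x + c^T x + lambda^T (A x - b)
Stationarity (grad_x L = 0): Q x + c + A^T lambda = 0.
Primal feasibility: A x = b.

This gives the KKT block system:
  [ Q   A^T ] [ x     ]   [-c ]
  [ A    0  ] [ lambda ] = [ b ]

Solving the linear system:
  x*      = (0.4369, -0.0239, -0.0512)
  lambda* = (-2.3959)
  f(x*)   = 0.9369

x* = (0.4369, -0.0239, -0.0512), lambda* = (-2.3959)


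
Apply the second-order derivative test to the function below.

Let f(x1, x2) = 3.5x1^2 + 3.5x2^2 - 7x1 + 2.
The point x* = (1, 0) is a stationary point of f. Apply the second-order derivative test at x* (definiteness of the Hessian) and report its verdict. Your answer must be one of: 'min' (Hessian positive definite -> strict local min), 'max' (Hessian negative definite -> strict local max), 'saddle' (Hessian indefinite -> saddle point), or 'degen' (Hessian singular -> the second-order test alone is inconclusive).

Compute the Hessian H = grad^2 f:
  H = [[7, 0], [0, 7]]
Verify stationarity: grad f(x*) = H x* + g = (0, 0).
Eigenvalues of H: 7, 7.
Both eigenvalues > 0, so H is positive definite -> x* is a strict local min.

min


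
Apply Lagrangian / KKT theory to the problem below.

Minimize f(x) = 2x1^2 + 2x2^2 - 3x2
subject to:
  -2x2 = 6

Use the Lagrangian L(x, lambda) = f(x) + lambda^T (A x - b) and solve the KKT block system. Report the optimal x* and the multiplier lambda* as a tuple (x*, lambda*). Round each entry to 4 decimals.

Form the Lagrangian:
  L(x, lambda) = (1/2) x^T Q x + c^T x + lambda^T (A x - b)
Stationarity (grad_x L = 0): Q x + c + A^T lambda = 0.
Primal feasibility: A x = b.

This gives the KKT block system:
  [ Q   A^T ] [ x     ]   [-c ]
  [ A    0  ] [ lambda ] = [ b ]

Solving the linear system:
  x*      = (0, -3)
  lambda* = (-7.5)
  f(x*)   = 27

x* = (0, -3), lambda* = (-7.5)


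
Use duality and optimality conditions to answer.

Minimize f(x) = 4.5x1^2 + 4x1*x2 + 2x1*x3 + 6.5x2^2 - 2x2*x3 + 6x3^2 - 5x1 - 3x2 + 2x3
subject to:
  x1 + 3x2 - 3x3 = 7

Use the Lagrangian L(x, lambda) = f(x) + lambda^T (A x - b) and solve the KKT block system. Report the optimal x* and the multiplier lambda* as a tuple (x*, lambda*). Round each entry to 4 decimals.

Form the Lagrangian:
  L(x, lambda) = (1/2) x^T Q x + c^T x + lambda^T (A x - b)
Stationarity (grad_x L = 0): Q x + c + A^T lambda = 0.
Primal feasibility: A x = b.

This gives the KKT block system:
  [ Q   A^T ] [ x     ]   [-c ]
  [ A    0  ] [ lambda ] = [ b ]

Solving the linear system:
  x*      = (1, 0.7143, -1.2857)
  lambda* = (-4.2857)
  f(x*)   = 10.1429

x* = (1, 0.7143, -1.2857), lambda* = (-4.2857)


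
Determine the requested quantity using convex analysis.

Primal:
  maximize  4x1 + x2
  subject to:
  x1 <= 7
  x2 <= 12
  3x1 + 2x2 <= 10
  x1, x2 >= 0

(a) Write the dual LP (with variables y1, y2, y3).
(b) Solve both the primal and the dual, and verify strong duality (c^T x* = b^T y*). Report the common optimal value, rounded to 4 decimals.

The standard primal-dual pair for 'max c^T x s.t. A x <= b, x >= 0' is:
  Dual:  min b^T y  s.t.  A^T y >= c,  y >= 0.

So the dual LP is:
  minimize  7y1 + 12y2 + 10y3
  subject to:
    y1 + 3y3 >= 4
    y2 + 2y3 >= 1
    y1, y2, y3 >= 0

Solving the primal: x* = (3.3333, 0).
  primal value c^T x* = 13.3333.
Solving the dual: y* = (0, 0, 1.3333).
  dual value b^T y* = 13.3333.
Strong duality: c^T x* = b^T y*. Confirmed.

13.3333


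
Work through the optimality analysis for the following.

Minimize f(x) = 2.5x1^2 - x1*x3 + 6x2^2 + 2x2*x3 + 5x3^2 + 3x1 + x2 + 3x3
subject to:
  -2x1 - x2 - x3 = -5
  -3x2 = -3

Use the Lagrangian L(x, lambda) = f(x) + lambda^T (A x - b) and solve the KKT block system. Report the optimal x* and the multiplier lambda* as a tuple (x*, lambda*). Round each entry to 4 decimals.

Form the Lagrangian:
  L(x, lambda) = (1/2) x^T Q x + c^T x + lambda^T (A x - b)
Stationarity (grad_x L = 0): Q x + c + A^T lambda = 0.
Primal feasibility: A x = b.

This gives the KKT block system:
  [ Q   A^T ] [ x     ]   [-c ]
  [ A    0  ] [ lambda ] = [ b ]

Solving the linear system:
  x*      = (1.8571, 1, 0.2857)
  lambda* = (6, 2.5238)
  f(x*)   = 22.5

x* = (1.8571, 1, 0.2857), lambda* = (6, 2.5238)


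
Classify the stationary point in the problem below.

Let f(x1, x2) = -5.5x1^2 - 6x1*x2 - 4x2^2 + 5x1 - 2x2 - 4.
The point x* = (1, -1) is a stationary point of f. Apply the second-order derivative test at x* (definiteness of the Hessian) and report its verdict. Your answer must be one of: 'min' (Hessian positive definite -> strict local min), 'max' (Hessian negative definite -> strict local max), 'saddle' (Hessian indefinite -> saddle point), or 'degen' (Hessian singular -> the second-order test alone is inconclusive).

Compute the Hessian H = grad^2 f:
  H = [[-11, -6], [-6, -8]]
Verify stationarity: grad f(x*) = H x* + g = (0, 0).
Eigenvalues of H: -15.6847, -3.3153.
Both eigenvalues < 0, so H is negative definite -> x* is a strict local max.

max


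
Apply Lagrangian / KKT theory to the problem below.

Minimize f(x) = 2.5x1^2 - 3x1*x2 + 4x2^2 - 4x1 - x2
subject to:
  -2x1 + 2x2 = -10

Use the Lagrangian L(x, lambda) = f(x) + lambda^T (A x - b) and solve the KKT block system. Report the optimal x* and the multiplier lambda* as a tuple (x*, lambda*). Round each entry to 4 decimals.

Form the Lagrangian:
  L(x, lambda) = (1/2) x^T Q x + c^T x + lambda^T (A x - b)
Stationarity (grad_x L = 0): Q x + c + A^T lambda = 0.
Primal feasibility: A x = b.

This gives the KKT block system:
  [ Q   A^T ] [ x     ]   [-c ]
  [ A    0  ] [ lambda ] = [ b ]

Solving the linear system:
  x*      = (4.2857, -0.7143)
  lambda* = (9.7857)
  f(x*)   = 40.7143

x* = (4.2857, -0.7143), lambda* = (9.7857)


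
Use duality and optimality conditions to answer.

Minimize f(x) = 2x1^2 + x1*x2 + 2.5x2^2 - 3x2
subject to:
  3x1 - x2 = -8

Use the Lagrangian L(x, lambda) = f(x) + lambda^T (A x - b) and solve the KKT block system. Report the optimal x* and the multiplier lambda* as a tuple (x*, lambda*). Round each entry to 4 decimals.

Form the Lagrangian:
  L(x, lambda) = (1/2) x^T Q x + c^T x + lambda^T (A x - b)
Stationarity (grad_x L = 0): Q x + c + A^T lambda = 0.
Primal feasibility: A x = b.

This gives the KKT block system:
  [ Q   A^T ] [ x     ]   [-c ]
  [ A    0  ] [ lambda ] = [ b ]

Solving the linear system:
  x*      = (-2.1636, 1.5091)
  lambda* = (2.3818)
  f(x*)   = 7.2636

x* = (-2.1636, 1.5091), lambda* = (2.3818)


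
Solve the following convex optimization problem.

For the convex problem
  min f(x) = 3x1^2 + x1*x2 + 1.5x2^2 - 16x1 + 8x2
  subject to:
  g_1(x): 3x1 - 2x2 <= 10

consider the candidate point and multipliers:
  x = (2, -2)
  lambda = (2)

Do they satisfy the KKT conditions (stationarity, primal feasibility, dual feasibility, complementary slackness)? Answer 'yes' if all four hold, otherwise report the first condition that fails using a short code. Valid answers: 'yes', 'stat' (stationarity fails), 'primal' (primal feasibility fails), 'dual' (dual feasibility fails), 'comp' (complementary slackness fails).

Gradient of f: grad f(x) = Q x + c = (-6, 4)
Constraint values g_i(x) = a_i^T x - b_i:
  g_1((2, -2)) = 0
Stationarity residual: grad f(x) + sum_i lambda_i a_i = (0, 0)
  -> stationarity OK
Primal feasibility (all g_i <= 0): OK
Dual feasibility (all lambda_i >= 0): OK
Complementary slackness (lambda_i * g_i(x) = 0 for all i): OK

Verdict: yes, KKT holds.

yes


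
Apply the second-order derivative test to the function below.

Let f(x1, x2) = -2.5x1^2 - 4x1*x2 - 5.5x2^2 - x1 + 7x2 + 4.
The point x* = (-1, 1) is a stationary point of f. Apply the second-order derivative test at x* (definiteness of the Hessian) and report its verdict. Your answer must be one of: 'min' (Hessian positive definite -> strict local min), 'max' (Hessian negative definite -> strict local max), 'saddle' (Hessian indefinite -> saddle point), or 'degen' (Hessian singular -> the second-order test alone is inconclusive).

Compute the Hessian H = grad^2 f:
  H = [[-5, -4], [-4, -11]]
Verify stationarity: grad f(x*) = H x* + g = (0, 0).
Eigenvalues of H: -13, -3.
Both eigenvalues < 0, so H is negative definite -> x* is a strict local max.

max


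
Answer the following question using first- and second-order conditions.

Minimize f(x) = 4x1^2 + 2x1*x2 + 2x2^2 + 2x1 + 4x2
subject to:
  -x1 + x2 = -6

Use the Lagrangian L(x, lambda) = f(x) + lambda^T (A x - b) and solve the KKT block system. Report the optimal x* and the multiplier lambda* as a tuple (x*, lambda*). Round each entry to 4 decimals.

Form the Lagrangian:
  L(x, lambda) = (1/2) x^T Q x + c^T x + lambda^T (A x - b)
Stationarity (grad_x L = 0): Q x + c + A^T lambda = 0.
Primal feasibility: A x = b.

This gives the KKT block system:
  [ Q   A^T ] [ x     ]   [-c ]
  [ A    0  ] [ lambda ] = [ b ]

Solving the linear system:
  x*      = (1.875, -4.125)
  lambda* = (8.75)
  f(x*)   = 19.875

x* = (1.875, -4.125), lambda* = (8.75)


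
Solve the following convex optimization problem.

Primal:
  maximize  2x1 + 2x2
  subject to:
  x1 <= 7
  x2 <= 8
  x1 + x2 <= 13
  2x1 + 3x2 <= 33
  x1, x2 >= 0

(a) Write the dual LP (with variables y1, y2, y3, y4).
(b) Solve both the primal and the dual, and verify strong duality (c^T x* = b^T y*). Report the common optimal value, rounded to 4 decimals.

The standard primal-dual pair for 'max c^T x s.t. A x <= b, x >= 0' is:
  Dual:  min b^T y  s.t.  A^T y >= c,  y >= 0.

So the dual LP is:
  minimize  7y1 + 8y2 + 13y3 + 33y4
  subject to:
    y1 + y3 + 2y4 >= 2
    y2 + y3 + 3y4 >= 2
    y1, y2, y3, y4 >= 0

Solving the primal: x* = (7, 6).
  primal value c^T x* = 26.
Solving the dual: y* = (0, 0, 2, 0).
  dual value b^T y* = 26.
Strong duality: c^T x* = b^T y*. Confirmed.

26


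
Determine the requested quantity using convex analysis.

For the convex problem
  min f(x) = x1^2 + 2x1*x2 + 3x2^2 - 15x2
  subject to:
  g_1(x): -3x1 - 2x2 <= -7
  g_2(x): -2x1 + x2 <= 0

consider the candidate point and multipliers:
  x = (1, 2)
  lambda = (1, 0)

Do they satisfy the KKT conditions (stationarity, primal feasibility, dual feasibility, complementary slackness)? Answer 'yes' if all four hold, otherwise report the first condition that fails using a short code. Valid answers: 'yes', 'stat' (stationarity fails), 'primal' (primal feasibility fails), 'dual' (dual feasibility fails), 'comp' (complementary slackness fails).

Gradient of f: grad f(x) = Q x + c = (6, -1)
Constraint values g_i(x) = a_i^T x - b_i:
  g_1((1, 2)) = 0
  g_2((1, 2)) = 0
Stationarity residual: grad f(x) + sum_i lambda_i a_i = (3, -3)
  -> stationarity FAILS
Primal feasibility (all g_i <= 0): OK
Dual feasibility (all lambda_i >= 0): OK
Complementary slackness (lambda_i * g_i(x) = 0 for all i): OK

Verdict: the first failing condition is stationarity -> stat.

stat


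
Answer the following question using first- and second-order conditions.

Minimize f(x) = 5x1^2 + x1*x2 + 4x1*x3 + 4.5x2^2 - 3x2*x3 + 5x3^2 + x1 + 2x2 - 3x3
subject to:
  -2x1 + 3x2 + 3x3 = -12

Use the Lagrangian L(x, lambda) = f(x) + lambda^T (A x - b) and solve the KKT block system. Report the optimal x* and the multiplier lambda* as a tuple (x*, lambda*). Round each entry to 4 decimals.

Form the Lagrangian:
  L(x, lambda) = (1/2) x^T Q x + c^T x + lambda^T (A x - b)
Stationarity (grad_x L = 0): Q x + c + A^T lambda = 0.
Primal feasibility: A x = b.

This gives the KKT block system:
  [ Q   A^T ] [ x     ]   [-c ]
  [ A    0  ] [ lambda ] = [ b ]

Solving the linear system:
  x*      = (1.1907, -1.7243, -1.4819)
  lambda* = (2.6276)
  f(x*)   = 16.8594

x* = (1.1907, -1.7243, -1.4819), lambda* = (2.6276)


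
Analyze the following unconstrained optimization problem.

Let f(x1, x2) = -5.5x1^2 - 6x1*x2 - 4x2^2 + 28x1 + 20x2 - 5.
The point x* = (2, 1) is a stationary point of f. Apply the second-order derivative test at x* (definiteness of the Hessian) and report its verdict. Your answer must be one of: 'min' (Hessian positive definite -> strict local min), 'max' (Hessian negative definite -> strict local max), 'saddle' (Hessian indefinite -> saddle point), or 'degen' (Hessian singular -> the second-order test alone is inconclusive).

Compute the Hessian H = grad^2 f:
  H = [[-11, -6], [-6, -8]]
Verify stationarity: grad f(x*) = H x* + g = (0, 0).
Eigenvalues of H: -15.6847, -3.3153.
Both eigenvalues < 0, so H is negative definite -> x* is a strict local max.

max
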